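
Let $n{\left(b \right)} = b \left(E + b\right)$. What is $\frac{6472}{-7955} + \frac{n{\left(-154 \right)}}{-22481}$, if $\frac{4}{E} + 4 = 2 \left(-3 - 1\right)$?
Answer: $- \frac{1003698506}{536509065} \approx -1.8708$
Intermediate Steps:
$E = - \frac{1}{3}$ ($E = \frac{4}{-4 + 2 \left(-3 - 1\right)} = \frac{4}{-4 + 2 \left(-4\right)} = \frac{4}{-4 - 8} = \frac{4}{-12} = 4 \left(- \frac{1}{12}\right) = - \frac{1}{3} \approx -0.33333$)
$n{\left(b \right)} = b \left(- \frac{1}{3} + b\right)$
$\frac{6472}{-7955} + \frac{n{\left(-154 \right)}}{-22481} = \frac{6472}{-7955} + \frac{\left(-154\right) \left(- \frac{1}{3} - 154\right)}{-22481} = 6472 \left(- \frac{1}{7955}\right) + \left(-154\right) \left(- \frac{463}{3}\right) \left(- \frac{1}{22481}\right) = - \frac{6472}{7955} + \frac{71302}{3} \left(- \frac{1}{22481}\right) = - \frac{6472}{7955} - \frac{71302}{67443} = - \frac{1003698506}{536509065}$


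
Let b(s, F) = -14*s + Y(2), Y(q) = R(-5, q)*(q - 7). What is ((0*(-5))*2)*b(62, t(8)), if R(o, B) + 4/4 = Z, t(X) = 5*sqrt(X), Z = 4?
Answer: 0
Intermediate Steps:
R(o, B) = 3 (R(o, B) = -1 + 4 = 3)
Y(q) = -21 + 3*q (Y(q) = 3*(q - 7) = 3*(-7 + q) = -21 + 3*q)
b(s, F) = -15 - 14*s (b(s, F) = -14*s + (-21 + 3*2) = -14*s + (-21 + 6) = -14*s - 15 = -15 - 14*s)
((0*(-5))*2)*b(62, t(8)) = ((0*(-5))*2)*(-15 - 14*62) = (0*2)*(-15 - 868) = 0*(-883) = 0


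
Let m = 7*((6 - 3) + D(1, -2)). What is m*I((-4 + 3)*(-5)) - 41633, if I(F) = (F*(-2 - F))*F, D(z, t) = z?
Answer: -46533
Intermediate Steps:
m = 28 (m = 7*((6 - 3) + 1) = 7*(3 + 1) = 7*4 = 28)
I(F) = F²*(-2 - F)
m*I((-4 + 3)*(-5)) - 41633 = 28*(((-4 + 3)*(-5))²*(-2 - (-4 + 3)*(-5))) - 41633 = 28*((-1*(-5))²*(-2 - (-1)*(-5))) - 41633 = 28*(5²*(-2 - 1*5)) - 41633 = 28*(25*(-2 - 5)) - 41633 = 28*(25*(-7)) - 41633 = 28*(-175) - 41633 = -4900 - 41633 = -46533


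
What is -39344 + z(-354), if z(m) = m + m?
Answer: -40052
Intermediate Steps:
z(m) = 2*m
-39344 + z(-354) = -39344 + 2*(-354) = -39344 - 708 = -40052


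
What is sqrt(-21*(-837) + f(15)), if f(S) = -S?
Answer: sqrt(17562) ≈ 132.52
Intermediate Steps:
sqrt(-21*(-837) + f(15)) = sqrt(-21*(-837) - 1*15) = sqrt(17577 - 15) = sqrt(17562)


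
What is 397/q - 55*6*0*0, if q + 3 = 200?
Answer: 397/197 ≈ 2.0152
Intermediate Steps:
q = 197 (q = -3 + 200 = 197)
397/q - 55*6*0*0 = 397/197 - 55*6*0*0 = 397*(1/197) - 0*0 = 397/197 - 55*0 = 397/197 + 0 = 397/197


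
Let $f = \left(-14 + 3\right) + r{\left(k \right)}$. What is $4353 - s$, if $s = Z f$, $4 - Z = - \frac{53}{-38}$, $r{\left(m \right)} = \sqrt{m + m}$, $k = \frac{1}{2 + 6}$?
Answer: $\frac{332907}{76} \approx 4380.4$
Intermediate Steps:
$k = \frac{1}{8} \approx 0.125$
$r{\left(m \right)} = \sqrt{2} \sqrt{m}$ ($r{\left(m \right)} = \sqrt{2 m} = \sqrt{2} \sqrt{m}$)
$f = - \frac{21}{2}$ ($f = \left(-14 + 3\right) + \frac{\sqrt{2}}{2 \sqrt{2}} = -11 + \sqrt{2} \frac{\sqrt{2}}{4} = -11 + \frac{1}{2} = - \frac{21}{2} \approx -10.5$)
$Z = \frac{99}{38}$ ($Z = 4 - - \frac{53}{-38} = 4 - \left(-53\right) \left(- \frac{1}{38}\right) = 4 - \frac{53}{38} = \frac{99}{38} \approx 2.6053$)
$s = - \frac{2079}{76}$ ($s = \frac{99}{38} \left(- \frac{21}{2}\right) = - \frac{2079}{76} \approx -27.355$)
$4353 - s = 4353 - - \frac{2079}{76} = 4353 + \frac{2079}{76} = \frac{332907}{76}$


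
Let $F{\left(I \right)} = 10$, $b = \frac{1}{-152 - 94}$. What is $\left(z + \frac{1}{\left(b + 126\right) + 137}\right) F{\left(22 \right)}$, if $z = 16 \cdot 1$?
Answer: $\frac{10353980}{64697} \approx 160.04$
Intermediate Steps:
$b = - \frac{1}{246}$ ($b = \frac{1}{-246} = - \frac{1}{246} \approx -0.004065$)
$z = 16$
$\left(z + \frac{1}{\left(b + 126\right) + 137}\right) F{\left(22 \right)} = \left(16 + \frac{1}{\left(- \frac{1}{246} + 126\right) + 137}\right) 10 = \left(16 + \frac{1}{\frac{30995}{246} + 137}\right) 10 = \left(16 + \frac{1}{\frac{64697}{246}}\right) 10 = \left(16 + \frac{246}{64697}\right) 10 = \frac{1035398}{64697} \cdot 10 = \frac{10353980}{64697}$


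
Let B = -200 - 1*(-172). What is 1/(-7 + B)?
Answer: -1/35 ≈ -0.028571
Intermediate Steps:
B = -28 (B = -200 + 172 = -28)
1/(-7 + B) = 1/(-7 - 28) = 1/(-35) = -1/35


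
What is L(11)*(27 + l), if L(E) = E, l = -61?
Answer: -374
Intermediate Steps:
L(11)*(27 + l) = 11*(27 - 61) = 11*(-34) = -374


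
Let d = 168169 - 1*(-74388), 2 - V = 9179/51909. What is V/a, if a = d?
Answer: 94639/12590891313 ≈ 7.5165e-6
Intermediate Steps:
V = 94639/51909 (V = 2 - 9179/51909 = 94639/51909 ≈ 1.8232)
d = 242557 (d = 168169 + 74388 = 242557)
a = 242557
V/a = (94639/51909)/242557 = (94639/51909)*(1/242557) = 94639/12590891313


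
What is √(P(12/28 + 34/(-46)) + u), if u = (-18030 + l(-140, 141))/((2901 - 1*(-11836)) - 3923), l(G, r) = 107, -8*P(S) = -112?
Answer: √1443377022/10814 ≈ 3.5132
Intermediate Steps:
P(S) = 14 (P(S) = -⅛*(-112) = 14)
u = -17923/10814 (u = (-18030 + 107)/((2901 - 1*(-11836)) - 3923) = -17923/((2901 + 11836) - 3923) = -17923/(14737 - 3923) = -17923/10814 ≈ -1.6574)
√(P(12/28 + 34/(-46)) + u) = √(14 - 17923/10814) = √(133473/10814) = √1443377022/10814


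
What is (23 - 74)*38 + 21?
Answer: -1917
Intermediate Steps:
(23 - 74)*38 + 21 = -51*38 + 21 = -1938 + 21 = -1917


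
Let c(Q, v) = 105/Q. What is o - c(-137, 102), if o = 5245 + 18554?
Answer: 3260568/137 ≈ 23800.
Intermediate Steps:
o = 23799
o - c(-137, 102) = 23799 - 105/(-137) = 23799 - 105*(-1)/137 = 23799 - 1*(-105/137) = 23799 + 105/137 = 3260568/137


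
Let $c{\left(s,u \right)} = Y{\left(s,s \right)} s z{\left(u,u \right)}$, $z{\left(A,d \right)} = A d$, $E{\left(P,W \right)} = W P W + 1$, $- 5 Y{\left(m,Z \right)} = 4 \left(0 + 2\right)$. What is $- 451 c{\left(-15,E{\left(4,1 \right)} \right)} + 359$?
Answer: $-270241$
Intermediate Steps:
$Y{\left(m,Z \right)} = - \frac{8}{5}$ ($Y{\left(m,Z \right)} = - \frac{4 \left(0 + 2\right)}{5} = - \frac{4 \cdot 2}{5} = \left(- \frac{1}{5}\right) 8 = - \frac{8}{5}$)
$E{\left(P,W \right)} = 1 + P W^{2}$ ($E{\left(P,W \right)} = P W W + 1 = P W^{2} + 1 = 1 + P W^{2}$)
$c{\left(s,u \right)} = - \frac{8 s u^{2}}{5}$ ($c{\left(s,u \right)} = - \frac{8 s}{5} u u = - \frac{8 s}{5} u^{2} = - \frac{8 s u^{2}}{5}$)
$- 451 c{\left(-15,E{\left(4,1 \right)} \right)} + 359 = - 451 \left(\left(- \frac{8}{5}\right) \left(-15\right) \left(1 + 4 \cdot 1^{2}\right)^{2}\right) + 359 = - 451 \left(\left(- \frac{8}{5}\right) \left(-15\right) \left(1 + 4 \cdot 1\right)^{2}\right) + 359 = - 451 \left(\left(- \frac{8}{5}\right) \left(-15\right) \left(1 + 4\right)^{2}\right) + 359 = - 451 \left(\left(- \frac{8}{5}\right) \left(-15\right) 5^{2}\right) + 359 = - 451 \left(\left(- \frac{8}{5}\right) \left(-15\right) 25\right) + 359 = \left(-451\right) 600 + 359 = -270600 + 359 = -270241$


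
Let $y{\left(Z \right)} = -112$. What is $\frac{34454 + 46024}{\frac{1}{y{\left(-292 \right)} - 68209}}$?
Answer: $-5498337438$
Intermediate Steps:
$\frac{34454 + 46024}{\frac{1}{y{\left(-292 \right)} - 68209}} = \frac{34454 + 46024}{\frac{1}{-112 - 68209}} = \frac{80478}{\frac{1}{-68321}} = \frac{80478}{- \frac{1}{68321}} = 80478 \left(-68321\right) = -5498337438$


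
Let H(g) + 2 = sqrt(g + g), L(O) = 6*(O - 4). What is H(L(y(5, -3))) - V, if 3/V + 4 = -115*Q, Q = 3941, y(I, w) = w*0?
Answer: -302145/151073 + 4*I*sqrt(3) ≈ -2.0 + 6.9282*I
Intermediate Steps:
y(I, w) = 0
L(O) = -24 + 6*O (L(O) = 6*(-4 + O) = -24 + 6*O)
H(g) = -2 + sqrt(2)*sqrt(g) (H(g) = -2 + sqrt(g + g) = -2 + sqrt(2*g) = -2 + sqrt(2)*sqrt(g))
V = -1/151073 (V = 3/(-4 - 115*3941) = 3/(-4 - 453215) = 3/(-453219) = 3*(-1/453219) = -1/151073 ≈ -6.6193e-6)
H(L(y(5, -3))) - V = (-2 + sqrt(2)*sqrt(-24 + 6*0)) - 1*(-1/151073) = (-2 + sqrt(2)*sqrt(-24 + 0)) + 1/151073 = (-2 + sqrt(2)*sqrt(-24)) + 1/151073 = (-2 + sqrt(2)*(2*I*sqrt(6))) + 1/151073 = (-2 + 4*I*sqrt(3)) + 1/151073 = -302145/151073 + 4*I*sqrt(3)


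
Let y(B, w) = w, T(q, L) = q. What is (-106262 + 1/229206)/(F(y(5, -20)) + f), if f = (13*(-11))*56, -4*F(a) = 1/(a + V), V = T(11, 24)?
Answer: 146135327826/11012851687 ≈ 13.270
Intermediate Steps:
V = 11
F(a) = -1/(4*(11 + a)) (F(a) = -1/(4*(a + 11)) = -1/(4*(11 + a)))
f = -8008 (f = -143*56 = -8008)
(-106262 + 1/229206)/(F(y(5, -20)) + f) = (-106262 + 1/229206)/(-1/(44 + 4*(-20)) - 8008) = (-106262 + 1/229206)/(-1/(44 - 80) - 8008) = -24355887971/(229206*(-1/(-36) - 8008)) = -24355887971/(229206*(-1*(-1/36) - 8008)) = -24355887971/(229206*(1/36 - 8008)) = -24355887971/(229206*(-288287/36)) = -24355887971/229206*(-36/288287) = 146135327826/11012851687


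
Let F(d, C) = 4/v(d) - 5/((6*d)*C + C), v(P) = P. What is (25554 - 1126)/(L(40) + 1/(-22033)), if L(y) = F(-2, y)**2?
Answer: 378908375296/61341171 ≈ 6177.1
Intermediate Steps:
F(d, C) = -5/(C + 6*C*d) + 4/d (F(d, C) = 4/d - 5/((6*d)*C + C) = 4/d - 5/(6*C*d + C) = 4/d - 5/(C + 6*C*d) = -5/(C + 6*C*d) + 4/d)
L(y) = (10 - 44*y)**2/(484*y**2) (L(y) = ((-5*(-2) + 4*y + 24*y*(-2))/(y*(-2)*(1 + 6*(-2))))**2 = (-1/2*(10 + 4*y - 48*y)/(y*(1 - 12)))**2 = (-1/2*(10 - 44*y)/(y*(-11)))**2 = (-1/2*(-1/11)*(10 - 44*y)/y)**2 = ((10 - 44*y)/(22*y))**2 = (10 - 44*y)**2/(484*y**2))
(25554 - 1126)/(L(40) + 1/(-22033)) = (25554 - 1126)/((1/121)*(5 - 22*40)**2/40**2 + 1/(-22033)) = 24428/((1/121)*(1/1600)*(5 - 880)**2 - 1/22033) = 24428/((1/121)*(1/1600)*(-875)**2 - 1/22033) = 24428/((1/121)*(1/1600)*765625 - 1/22033) = 24428/(30625/7744 - 1/22033) = 24428/(61341171/15511232) = 24428*(15511232/61341171) = 378908375296/61341171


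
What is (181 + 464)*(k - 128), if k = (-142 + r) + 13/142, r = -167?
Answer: -40016445/142 ≈ -2.8181e+5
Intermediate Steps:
k = -43865/142 (k = (-142 - 167) + 13/142 = -309 + 13*(1/142) = -309 + 13/142 = -43865/142 ≈ -308.91)
(181 + 464)*(k - 128) = (181 + 464)*(-43865/142 - 128) = 645*(-62041/142) = -40016445/142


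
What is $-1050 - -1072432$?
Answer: $1071382$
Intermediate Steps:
$-1050 - -1072432 = -1050 + 1072432 = 1071382$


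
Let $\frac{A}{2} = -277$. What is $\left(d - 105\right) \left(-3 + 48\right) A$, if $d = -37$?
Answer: $3540060$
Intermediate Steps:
$A = -554$ ($A = 2 \left(-277\right) = -554$)
$\left(d - 105\right) \left(-3 + 48\right) A = \left(-37 - 105\right) \left(-3 + 48\right) \left(-554\right) = \left(-142\right) 45 \left(-554\right) = \left(-6390\right) \left(-554\right) = 3540060$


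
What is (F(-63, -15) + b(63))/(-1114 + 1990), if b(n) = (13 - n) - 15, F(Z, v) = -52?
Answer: -39/292 ≈ -0.13356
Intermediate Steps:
b(n) = -2 - n
(F(-63, -15) + b(63))/(-1114 + 1990) = (-52 + (-2 - 1*63))/(-1114 + 1990) = (-52 + (-2 - 63))/876 = (-52 - 65)*(1/876) = -117*1/876 = -39/292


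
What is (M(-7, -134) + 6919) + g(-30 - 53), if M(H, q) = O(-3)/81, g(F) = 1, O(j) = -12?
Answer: 186836/27 ≈ 6919.9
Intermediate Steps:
M(H, q) = -4/27 (M(H, q) = -12/81 = -12*1/81 = -4/27)
(M(-7, -134) + 6919) + g(-30 - 53) = (-4/27 + 6919) + 1 = 186809/27 + 1 = 186836/27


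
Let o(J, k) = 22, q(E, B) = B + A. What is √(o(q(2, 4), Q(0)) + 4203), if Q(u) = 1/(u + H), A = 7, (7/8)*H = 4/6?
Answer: 65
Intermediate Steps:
H = 16/21 (H = 8*(4/6)/7 = 8*(4*(⅙))/7 = (8/7)*(⅔) = 16/21 ≈ 0.76190)
Q(u) = 1/(16/21 + u) (Q(u) = 1/(u + 16/21) = 1/(16/21 + u))
q(E, B) = 7 + B (q(E, B) = B + 7 = 7 + B)
√(o(q(2, 4), Q(0)) + 4203) = √(22 + 4203) = √4225 = 65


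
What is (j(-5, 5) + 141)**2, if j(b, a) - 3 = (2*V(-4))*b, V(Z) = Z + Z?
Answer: 50176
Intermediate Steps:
V(Z) = 2*Z
j(b, a) = 3 - 16*b (j(b, a) = 3 + (2*(2*(-4)))*b = 3 + (2*(-8))*b = 3 - 16*b)
(j(-5, 5) + 141)**2 = ((3 - 16*(-5)) + 141)**2 = ((3 + 80) + 141)**2 = (83 + 141)**2 = 224**2 = 50176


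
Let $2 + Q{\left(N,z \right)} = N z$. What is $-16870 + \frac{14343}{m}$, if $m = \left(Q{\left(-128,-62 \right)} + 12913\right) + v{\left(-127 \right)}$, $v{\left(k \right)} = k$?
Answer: $- \frac{49933151}{2960} \approx -16869.0$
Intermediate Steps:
$Q{\left(N,z \right)} = -2 + N z$
$m = 20720$ ($m = \left(\left(-2 - -7936\right) + 12913\right) - 127 = \left(\left(-2 + 7936\right) + 12913\right) - 127 = \left(7934 + 12913\right) - 127 = 20847 - 127 = 20720$)
$-16870 + \frac{14343}{m} = -16870 + \frac{14343}{20720} = -16870 + 14343 \cdot \frac{1}{20720} = -16870 + \frac{2049}{2960} = - \frac{49933151}{2960}$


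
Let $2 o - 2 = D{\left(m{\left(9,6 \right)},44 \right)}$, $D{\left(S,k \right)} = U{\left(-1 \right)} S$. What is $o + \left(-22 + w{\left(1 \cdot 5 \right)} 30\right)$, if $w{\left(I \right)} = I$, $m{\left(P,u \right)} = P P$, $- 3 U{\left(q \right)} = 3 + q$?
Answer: $102$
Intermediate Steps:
$U{\left(q \right)} = -1 - \frac{q}{3}$ ($U{\left(q \right)} = - \frac{3 + q}{3} = -1 - \frac{q}{3}$)
$m{\left(P,u \right)} = P^{2}$
$D{\left(S,k \right)} = - \frac{2 S}{3}$ ($D{\left(S,k \right)} = \left(-1 - - \frac{1}{3}\right) S = \left(-1 + \frac{1}{3}\right) S = - \frac{2 S}{3}$)
$o = -26$ ($o = 1 + \frac{\left(- \frac{2}{3}\right) 9^{2}}{2} = 1 + \frac{\left(- \frac{2}{3}\right) 81}{2} = 1 + \frac{1}{2} \left(-54\right) = 1 - 27 = -26$)
$o + \left(-22 + w{\left(1 \cdot 5 \right)} 30\right) = -26 - \left(22 - 1 \cdot 5 \cdot 30\right) = -26 + \left(-22 + 5 \cdot 30\right) = -26 + \left(-22 + 150\right) = -26 + 128 = 102$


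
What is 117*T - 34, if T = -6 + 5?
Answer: -151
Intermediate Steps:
T = -1
117*T - 34 = 117*(-1) - 34 = -117 - 34 = -151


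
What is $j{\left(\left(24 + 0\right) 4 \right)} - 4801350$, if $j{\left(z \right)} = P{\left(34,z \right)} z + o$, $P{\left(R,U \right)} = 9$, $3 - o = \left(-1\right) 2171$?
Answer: $-4798312$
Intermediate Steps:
$o = 2174$ ($o = 3 - \left(-1\right) 2171 = 3 - -2171 = 3 + 2171 = 2174$)
$j{\left(z \right)} = 2174 + 9 z$ ($j{\left(z \right)} = 9 z + 2174 = 2174 + 9 z$)
$j{\left(\left(24 + 0\right) 4 \right)} - 4801350 = \left(2174 + 9 \left(24 + 0\right) 4\right) - 4801350 = \left(2174 + 9 \cdot 24 \cdot 4\right) - 4801350 = \left(2174 + 9 \cdot 96\right) - 4801350 = \left(2174 + 864\right) - 4801350 = 3038 - 4801350 = -4798312$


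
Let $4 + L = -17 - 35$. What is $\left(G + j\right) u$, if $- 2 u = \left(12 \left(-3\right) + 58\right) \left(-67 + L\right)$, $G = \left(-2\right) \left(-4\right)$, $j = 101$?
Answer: $147477$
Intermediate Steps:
$L = -56$ ($L = -4 - 52 = -56$)
$G = 8$
$u = 1353$ ($u = - \frac{\left(12 \left(-3\right) + 58\right) \left(-67 - 56\right)}{2} = - \frac{\left(-36 + 58\right) \left(-123\right)}{2} = - \frac{22 \left(-123\right)}{2} = \left(- \frac{1}{2}\right) \left(-2706\right) = 1353$)
$\left(G + j\right) u = \left(8 + 101\right) 1353 = 109 \cdot 1353 = 147477$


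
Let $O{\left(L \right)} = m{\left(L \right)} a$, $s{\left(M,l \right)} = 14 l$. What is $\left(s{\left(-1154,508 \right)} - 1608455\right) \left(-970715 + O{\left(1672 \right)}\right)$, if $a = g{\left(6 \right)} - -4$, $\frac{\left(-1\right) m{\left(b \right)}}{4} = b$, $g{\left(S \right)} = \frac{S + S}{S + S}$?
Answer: $1607996580165$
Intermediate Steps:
$g{\left(S \right)} = 1$ ($g{\left(S \right)} = \frac{2 S}{2 S} = 2 S \frac{1}{2 S} = 1$)
$m{\left(b \right)} = - 4 b$
$a = 5$ ($a = 1 - -4 = 1 + 4 = 5$)
$O{\left(L \right)} = - 20 L$ ($O{\left(L \right)} = - 4 L 5 = - 20 L$)
$\left(s{\left(-1154,508 \right)} - 1608455\right) \left(-970715 + O{\left(1672 \right)}\right) = \left(14 \cdot 508 - 1608455\right) \left(-970715 - 33440\right) = \left(7112 - 1608455\right) \left(-970715 - 33440\right) = \left(-1601343\right) \left(-1004155\right) = 1607996580165$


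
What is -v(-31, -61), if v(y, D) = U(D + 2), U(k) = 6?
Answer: -6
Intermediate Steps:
v(y, D) = 6
-v(-31, -61) = -1*6 = -6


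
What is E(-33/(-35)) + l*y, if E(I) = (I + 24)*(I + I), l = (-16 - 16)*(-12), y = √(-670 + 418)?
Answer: 57618/1225 + 2304*I*√7 ≈ 47.035 + 6095.8*I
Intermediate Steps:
y = 6*I*√7 (y = √(-252) = 6*I*√7 ≈ 15.875*I)
l = 384 (l = -32*(-12) = 384)
E(I) = 2*I*(24 + I) (E(I) = (24 + I)*(2*I) = 2*I*(24 + I))
E(-33/(-35)) + l*y = 2*(-33/(-35))*(24 - 33/(-35)) + 384*(6*I*√7) = 2*(-33*(-1/35))*(24 - 33*(-1/35)) + 2304*I*√7 = 2*(33/35)*(24 + 33/35) + 2304*I*√7 = 2*(33/35)*(873/35) + 2304*I*√7 = 57618/1225 + 2304*I*√7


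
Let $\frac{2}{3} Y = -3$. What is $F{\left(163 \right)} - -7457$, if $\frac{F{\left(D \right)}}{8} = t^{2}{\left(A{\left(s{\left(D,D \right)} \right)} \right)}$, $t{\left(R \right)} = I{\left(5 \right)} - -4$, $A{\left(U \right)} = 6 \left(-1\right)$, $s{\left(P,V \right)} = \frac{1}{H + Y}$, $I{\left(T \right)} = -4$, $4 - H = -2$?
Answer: $7457$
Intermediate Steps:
$H = 6$ ($H = 4 - -2 = 4 + 2 = 6$)
$Y = - \frac{9}{2}$ ($Y = \frac{3}{2} \left(-3\right) = - \frac{9}{2} \approx -4.5$)
$s{\left(P,V \right)} = \frac{2}{3}$ ($s{\left(P,V \right)} = \frac{1}{6 - \frac{9}{2}} = \frac{1}{\frac{3}{2}} = \frac{2}{3}$)
$A{\left(U \right)} = -6$
$t{\left(R \right)} = 0$ ($t{\left(R \right)} = -4 - -4 = -4 + 4 = 0$)
$F{\left(D \right)} = 0$ ($F{\left(D \right)} = 8 \cdot 0^{2} = 8 \cdot 0 = 0$)
$F{\left(163 \right)} - -7457 = 0 - -7457 = 0 + 7457 = 7457$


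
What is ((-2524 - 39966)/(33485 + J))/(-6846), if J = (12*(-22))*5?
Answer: 607/3145737 ≈ 0.00019296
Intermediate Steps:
J = -1320 (J = -264*5 = -1320)
((-2524 - 39966)/(33485 + J))/(-6846) = ((-2524 - 39966)/(33485 - 1320))/(-6846) = -42490/32165*(-1/6846) = -42490*1/32165*(-1/6846) = -1214/919*(-1/6846) = 607/3145737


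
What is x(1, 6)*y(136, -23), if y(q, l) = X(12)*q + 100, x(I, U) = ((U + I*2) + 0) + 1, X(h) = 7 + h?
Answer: 24156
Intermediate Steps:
x(I, U) = 1 + U + 2*I (x(I, U) = ((U + 2*I) + 0) + 1 = (U + 2*I) + 1 = 1 + U + 2*I)
y(q, l) = 100 + 19*q (y(q, l) = (7 + 12)*q + 100 = 19*q + 100 = 100 + 19*q)
x(1, 6)*y(136, -23) = (1 + 6 + 2*1)*(100 + 19*136) = (1 + 6 + 2)*(100 + 2584) = 9*2684 = 24156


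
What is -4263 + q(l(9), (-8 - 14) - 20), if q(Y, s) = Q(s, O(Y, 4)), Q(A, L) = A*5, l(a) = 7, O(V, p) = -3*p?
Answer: -4473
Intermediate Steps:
Q(A, L) = 5*A
q(Y, s) = 5*s
-4263 + q(l(9), (-8 - 14) - 20) = -4263 + 5*((-8 - 14) - 20) = -4263 + 5*(-22 - 20) = -4263 + 5*(-42) = -4263 - 210 = -4473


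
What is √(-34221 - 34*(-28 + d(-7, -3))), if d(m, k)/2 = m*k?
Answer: I*√34697 ≈ 186.27*I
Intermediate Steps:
d(m, k) = 2*k*m (d(m, k) = 2*(m*k) = 2*(k*m) = 2*k*m)
√(-34221 - 34*(-28 + d(-7, -3))) = √(-34221 - 34*(-28 + 2*(-3)*(-7))) = √(-34221 - 34*(-28 + 42)) = √(-34221 - 34*14) = √(-34221 - 476) = √(-34697) = I*√34697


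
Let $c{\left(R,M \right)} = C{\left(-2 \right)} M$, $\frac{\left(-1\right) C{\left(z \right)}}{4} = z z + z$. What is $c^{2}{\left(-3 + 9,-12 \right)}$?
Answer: $9216$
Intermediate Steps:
$C{\left(z \right)} = - 4 z - 4 z^{2}$ ($C{\left(z \right)} = - 4 \left(z z + z\right) = - 4 \left(z^{2} + z\right) = - 4 \left(z + z^{2}\right) = - 4 z - 4 z^{2}$)
$c{\left(R,M \right)} = - 8 M$ ($c{\left(R,M \right)} = \left(-4\right) \left(-2\right) \left(1 - 2\right) M = \left(-4\right) \left(-2\right) \left(-1\right) M = - 8 M$)
$c^{2}{\left(-3 + 9,-12 \right)} = \left(\left(-8\right) \left(-12\right)\right)^{2} = 96^{2} = 9216$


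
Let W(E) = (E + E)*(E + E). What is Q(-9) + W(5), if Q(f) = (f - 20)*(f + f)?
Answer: 622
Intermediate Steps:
Q(f) = 2*f*(-20 + f) (Q(f) = (-20 + f)*(2*f) = 2*f*(-20 + f))
W(E) = 4*E² (W(E) = (2*E)*(2*E) = 4*E²)
Q(-9) + W(5) = 2*(-9)*(-20 - 9) + 4*5² = 2*(-9)*(-29) + 4*25 = 522 + 100 = 622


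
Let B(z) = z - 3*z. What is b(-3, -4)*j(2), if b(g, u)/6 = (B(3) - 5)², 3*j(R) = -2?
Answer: -484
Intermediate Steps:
B(z) = -2*z
j(R) = -⅔ (j(R) = (⅓)*(-2) = -⅔)
b(g, u) = 726 (b(g, u) = 6*(-2*3 - 5)² = 6*(-6 - 5)² = 6*(-11)² = 6*121 = 726)
b(-3, -4)*j(2) = 726*(-⅔) = -484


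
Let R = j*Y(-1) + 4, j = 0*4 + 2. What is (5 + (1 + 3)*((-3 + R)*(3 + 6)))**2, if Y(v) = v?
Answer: 961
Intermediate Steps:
j = 2 (j = 0 + 2 = 2)
R = 2 (R = 2*(-1) + 4 = -2 + 4 = 2)
(5 + (1 + 3)*((-3 + R)*(3 + 6)))**2 = (5 + (1 + 3)*((-3 + 2)*(3 + 6)))**2 = (5 + 4*(-1*9))**2 = (5 + 4*(-9))**2 = (5 - 36)**2 = (-31)**2 = 961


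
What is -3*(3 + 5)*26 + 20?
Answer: -604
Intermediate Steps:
-3*(3 + 5)*26 + 20 = -3*8*26 + 20 = -24*26 + 20 = -624 + 20 = -604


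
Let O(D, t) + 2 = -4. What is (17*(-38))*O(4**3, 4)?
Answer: 3876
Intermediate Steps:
O(D, t) = -6 (O(D, t) = -2 - 4 = -6)
(17*(-38))*O(4**3, 4) = (17*(-38))*(-6) = -646*(-6) = 3876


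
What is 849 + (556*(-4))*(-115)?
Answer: 256609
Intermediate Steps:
849 + (556*(-4))*(-115) = 849 - 2224*(-115) = 849 + 255760 = 256609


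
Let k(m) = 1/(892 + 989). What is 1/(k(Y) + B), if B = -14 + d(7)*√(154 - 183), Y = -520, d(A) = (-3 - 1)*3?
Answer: -49532373/15468787225 + 42457932*I*√29/15468787225 ≈ -0.0032021 + 0.014781*I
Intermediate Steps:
d(A) = -12 (d(A) = -4*3 = -12)
k(m) = 1/1881
B = -14 - 12*I*√29 (B = -14 - 12*√(154 - 183) = -14 - 12*I*√29 ≈ -14.0 - 64.622*I)
1/(k(Y) + B) = 1/(1/1881 + (-14 - 12*I*√29)) = 1/(-26333/1881 - 12*I*√29)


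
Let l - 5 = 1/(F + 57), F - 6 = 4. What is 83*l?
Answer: 27888/67 ≈ 416.24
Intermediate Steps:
F = 10 (F = 6 + 4 = 10)
l = 336/67 (l = 5 + 1/(10 + 57) = 5 + 1/67 = 336/67 ≈ 5.0149)
83*l = 83*(336/67) = 27888/67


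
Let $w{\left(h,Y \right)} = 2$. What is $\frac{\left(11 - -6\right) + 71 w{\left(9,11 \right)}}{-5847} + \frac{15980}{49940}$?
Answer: $\frac{1424910}{4866653} \approx 0.29279$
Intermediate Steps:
$\frac{\left(11 - -6\right) + 71 w{\left(9,11 \right)}}{-5847} + \frac{15980}{49940} = \frac{\left(11 - -6\right) + 71 \cdot 2}{-5847} + \frac{15980}{49940} = \left(\left(11 + 6\right) + 142\right) \left(- \frac{1}{5847}\right) + 15980 \cdot \frac{1}{49940} = \left(17 + 142\right) \left(- \frac{1}{5847}\right) + \frac{799}{2497} = 159 \left(- \frac{1}{5847}\right) + \frac{799}{2497} = - \frac{53}{1949} + \frac{799}{2497} = \frac{1424910}{4866653}$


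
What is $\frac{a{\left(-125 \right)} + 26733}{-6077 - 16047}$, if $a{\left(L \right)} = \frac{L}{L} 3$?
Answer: $- \frac{6684}{5531} \approx -1.2085$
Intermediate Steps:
$a{\left(L \right)} = 3$ ($a{\left(L \right)} = 1 \cdot 3 = 3$)
$\frac{a{\left(-125 \right)} + 26733}{-6077 - 16047} = \frac{3 + 26733}{-6077 - 16047} = \frac{26736}{-22124} = 26736 \left(- \frac{1}{22124}\right) = - \frac{6684}{5531}$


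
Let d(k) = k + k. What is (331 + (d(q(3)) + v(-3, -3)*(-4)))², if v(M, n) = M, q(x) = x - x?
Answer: 117649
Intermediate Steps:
q(x) = 0
d(k) = 2*k
(331 + (d(q(3)) + v(-3, -3)*(-4)))² = (331 + (2*0 - 3*(-4)))² = (331 + (0 + 12))² = (331 + 12)² = 343² = 117649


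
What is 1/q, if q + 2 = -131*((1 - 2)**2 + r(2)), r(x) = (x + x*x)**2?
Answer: -1/4849 ≈ -0.00020623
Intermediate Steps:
r(x) = (x + x**2)**2
q = -4849 (q = -2 - 131*((1 - 2)**2 + 2**2*(1 + 2)**2) = -2 - 131*((-1)**2 + 4*3**2) = -2 - 131*(1 + 4*9) = -2 - 131*(1 + 36) = -2 - 131*37 = -2 - 4847 = -4849)
1/q = 1/(-4849) = -1/4849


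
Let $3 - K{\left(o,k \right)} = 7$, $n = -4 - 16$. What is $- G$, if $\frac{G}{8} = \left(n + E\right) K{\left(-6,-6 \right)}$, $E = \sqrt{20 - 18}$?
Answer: $-640 + 32 \sqrt{2} \approx -594.75$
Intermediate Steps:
$n = -20$ ($n = -4 - 16 = -20$)
$K{\left(o,k \right)} = -4$ ($K{\left(o,k \right)} = 3 - 7 = -4$)
$E = \sqrt{2} \approx 1.4142$
$G = 640 - 32 \sqrt{2}$ ($G = 8 \left(-20 + \sqrt{2}\right) \left(-4\right) = 8 \left(80 - 4 \sqrt{2}\right) = 640 - 32 \sqrt{2} \approx 594.75$)
$- G = - (640 - 32 \sqrt{2}) = -640 + 32 \sqrt{2}$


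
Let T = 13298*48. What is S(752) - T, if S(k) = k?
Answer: -637552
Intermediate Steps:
T = 638304
S(752) - T = 752 - 1*638304 = 752 - 638304 = -637552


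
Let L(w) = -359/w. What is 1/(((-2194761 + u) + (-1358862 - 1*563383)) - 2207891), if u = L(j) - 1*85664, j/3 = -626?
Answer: -1878/12039033199 ≈ -1.5599e-7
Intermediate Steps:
j = -1878 (j = 3*(-626) = -1878)
u = -160876633/1878 (u = -359/(-1878) - 1*85664 = -359*(-1/1878) - 85664 = 359/1878 - 85664 = -160876633/1878 ≈ -85664.)
1/(((-2194761 + u) + (-1358862 - 1*563383)) - 2207891) = 1/(((-2194761 - 160876633/1878) + (-1358862 - 1*563383)) - 2207891) = 1/((-4282637791/1878 + (-1358862 - 563383)) - 2207891) = 1/((-4282637791/1878 - 1922245) - 2207891) = 1/(-7892613901/1878 - 2207891) = 1/(-12039033199/1878) = -1878/12039033199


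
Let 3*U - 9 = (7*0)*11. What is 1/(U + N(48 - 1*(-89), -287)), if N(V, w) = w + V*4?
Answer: 1/264 ≈ 0.0037879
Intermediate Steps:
N(V, w) = w + 4*V
U = 3 (U = 3 + ((7*0)*11)/3 = 3 + (0*11)/3 = 3 + (1/3)*0 = 3 + 0 = 3)
1/(U + N(48 - 1*(-89), -287)) = 1/(3 + (-287 + 4*(48 - 1*(-89)))) = 1/(3 + (-287 + 4*(48 + 89))) = 1/(3 + (-287 + 4*137)) = 1/(3 + (-287 + 548)) = 1/(3 + 261) = 1/264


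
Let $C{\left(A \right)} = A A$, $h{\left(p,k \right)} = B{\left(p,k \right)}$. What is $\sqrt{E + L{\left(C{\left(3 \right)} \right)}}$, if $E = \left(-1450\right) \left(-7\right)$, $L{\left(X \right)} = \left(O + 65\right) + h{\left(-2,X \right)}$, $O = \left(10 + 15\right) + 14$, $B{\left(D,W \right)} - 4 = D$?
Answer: $4 \sqrt{641} \approx 101.27$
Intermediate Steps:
$B{\left(D,W \right)} = 4 + D$
$h{\left(p,k \right)} = 4 + p$
$C{\left(A \right)} = A^{2}$
$O = 39$ ($O = 25 + 14 = 39$)
$L{\left(X \right)} = 106$ ($L{\left(X \right)} = \left(39 + 65\right) + \left(4 - 2\right) = 104 + 2 = 106$)
$E = 10150$
$\sqrt{E + L{\left(C{\left(3 \right)} \right)}} = \sqrt{10150 + 106} = \sqrt{10256} = 4 \sqrt{641}$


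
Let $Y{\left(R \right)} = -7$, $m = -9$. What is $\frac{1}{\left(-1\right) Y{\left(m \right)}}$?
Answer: $\frac{1}{7} \approx 0.14286$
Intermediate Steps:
$\frac{1}{\left(-1\right) Y{\left(m \right)}} = \frac{1}{\left(-1\right) \left(-7\right)} = \frac{1}{7}$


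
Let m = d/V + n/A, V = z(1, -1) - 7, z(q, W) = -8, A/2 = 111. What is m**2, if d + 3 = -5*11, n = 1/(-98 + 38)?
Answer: 2652559009/177422400 ≈ 14.951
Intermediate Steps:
A = 222 (A = 2*111 = 222)
V = -15 (V = -8 - 7 = -15)
n = -1/60 (n = 1/(-60) = -1/60 ≈ -0.016667)
d = -58 (d = -3 - 5*11 = -3 - 55 = -58)
m = 51503/13320 (m = -58/(-15) - 1/60/222 = -58*(-1/15) - 1/60*1/222 = 58/15 - 1/13320 = 51503/13320 ≈ 3.8666)
m**2 = (51503/13320)**2 = 2652559009/177422400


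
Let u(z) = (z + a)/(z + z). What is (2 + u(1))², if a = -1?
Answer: 4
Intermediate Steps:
u(z) = (-1 + z)/(2*z) (u(z) = (z - 1)/(z + z) = (-1 + z)/((2*z)) = (-1 + z)*(1/(2*z)) = (-1 + z)/(2*z))
(2 + u(1))² = (2 + (½)*(-1 + 1)/1)² = (2 + (½)*1*0)² = (2 + 0)² = 2² = 4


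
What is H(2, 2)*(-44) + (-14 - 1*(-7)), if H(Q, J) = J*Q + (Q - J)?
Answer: -183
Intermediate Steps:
H(Q, J) = Q - J + J*Q
H(2, 2)*(-44) + (-14 - 1*(-7)) = (2 - 1*2 + 2*2)*(-44) + (-14 - 1*(-7)) = (2 - 2 + 4)*(-44) + (-14 + 7) = 4*(-44) - 7 = -176 - 7 = -183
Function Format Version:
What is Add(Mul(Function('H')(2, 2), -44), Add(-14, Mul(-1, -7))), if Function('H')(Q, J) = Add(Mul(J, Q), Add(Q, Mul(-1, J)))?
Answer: -183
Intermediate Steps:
Function('H')(Q, J) = Add(Q, Mul(-1, J), Mul(J, Q))
Add(Mul(Function('H')(2, 2), -44), Add(-14, Mul(-1, -7))) = Add(Mul(Add(2, Mul(-1, 2), Mul(2, 2)), -44), Add(-14, Mul(-1, -7))) = Add(Mul(Add(2, -2, 4), -44), Add(-14, 7)) = Add(Mul(4, -44), -7) = Add(-176, -7) = -183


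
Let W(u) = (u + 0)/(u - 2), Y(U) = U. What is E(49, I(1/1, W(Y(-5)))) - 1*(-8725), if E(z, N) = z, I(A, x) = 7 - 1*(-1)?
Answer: 8774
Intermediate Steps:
W(u) = u/(-2 + u)
I(A, x) = 8 (I(A, x) = 7 + 1 = 8)
E(49, I(1/1, W(Y(-5)))) - 1*(-8725) = 49 - 1*(-8725) = 49 + 8725 = 8774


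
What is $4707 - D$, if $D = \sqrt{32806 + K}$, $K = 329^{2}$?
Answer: $4707 - \sqrt{141047} \approx 4331.4$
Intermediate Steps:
$K = 108241$
$D = \sqrt{141047}$ ($D = \sqrt{32806 + 108241} = \sqrt{141047} \approx 375.56$)
$4707 - D = 4707 - \sqrt{141047}$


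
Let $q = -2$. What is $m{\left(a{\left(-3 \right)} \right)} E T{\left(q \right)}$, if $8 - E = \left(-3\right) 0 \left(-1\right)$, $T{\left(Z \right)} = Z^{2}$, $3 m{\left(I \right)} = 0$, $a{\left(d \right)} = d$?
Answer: $0$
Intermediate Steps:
$m{\left(I \right)} = 0$ ($m{\left(I \right)} = \frac{1}{3} \cdot 0 = 0$)
$E = 8$ ($E = 8 - \left(-3\right) 0 \left(-1\right) = 8 - 0 \left(-1\right) = 8 - 0 = 8 + 0 = 8$)
$m{\left(a{\left(-3 \right)} \right)} E T{\left(q \right)} = 0 \cdot 8 \left(-2\right)^{2} = 0 \cdot 4 = 0$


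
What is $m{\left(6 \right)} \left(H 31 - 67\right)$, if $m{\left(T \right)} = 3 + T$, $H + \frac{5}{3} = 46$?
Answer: $11766$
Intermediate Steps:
$H = \frac{133}{3}$ ($H = - \frac{5}{3} + 46 = \frac{133}{3} \approx 44.333$)
$m{\left(6 \right)} \left(H 31 - 67\right) = \left(3 + 6\right) \left(\frac{133}{3} \cdot 31 - 67\right) = 9 \left(\frac{4123}{3} - 67\right) = 9 \cdot \frac{3922}{3} = 11766$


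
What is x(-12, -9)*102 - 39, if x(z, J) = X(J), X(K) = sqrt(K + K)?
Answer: -39 + 306*I*sqrt(2) ≈ -39.0 + 432.75*I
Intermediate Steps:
X(K) = sqrt(2)*sqrt(K) (X(K) = sqrt(2*K) = sqrt(2)*sqrt(K))
x(z, J) = sqrt(2)*sqrt(J)
x(-12, -9)*102 - 39 = (sqrt(2)*sqrt(-9))*102 - 39 = (sqrt(2)*(3*I))*102 - 39 = (3*I*sqrt(2))*102 - 39 = 306*I*sqrt(2) - 39 = -39 + 306*I*sqrt(2)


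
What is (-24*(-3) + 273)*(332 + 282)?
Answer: 211830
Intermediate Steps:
(-24*(-3) + 273)*(332 + 282) = (72 + 273)*614 = 345*614 = 211830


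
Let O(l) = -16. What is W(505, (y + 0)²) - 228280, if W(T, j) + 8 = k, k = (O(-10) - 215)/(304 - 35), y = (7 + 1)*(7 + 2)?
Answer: -61409703/269 ≈ -2.2829e+5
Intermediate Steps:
y = 72 (y = 8*9 = 72)
k = -231/269 (k = (-16 - 215)/(304 - 35) = -231/269 ≈ -0.85874)
W(T, j) = -2383/269 (W(T, j) = -8 - 231/269 = -2383/269)
W(505, (y + 0)²) - 228280 = -2383/269 - 228280 = -61409703/269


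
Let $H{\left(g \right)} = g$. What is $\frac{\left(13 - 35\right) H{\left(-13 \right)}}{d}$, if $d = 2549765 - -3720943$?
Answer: $\frac{143}{3135354} \approx 4.5609 \cdot 10^{-5}$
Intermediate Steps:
$d = 6270708$ ($d = 2549765 + 3720943 = 6270708$)
$\frac{\left(13 - 35\right) H{\left(-13 \right)}}{d} = \frac{\left(13 - 35\right) \left(-13\right)}{6270708} = \left(13 - 35\right) \left(-13\right) \frac{1}{6270708} = \left(-22\right) \left(-13\right) \frac{1}{6270708} = 286 \cdot \frac{1}{6270708} = \frac{143}{3135354}$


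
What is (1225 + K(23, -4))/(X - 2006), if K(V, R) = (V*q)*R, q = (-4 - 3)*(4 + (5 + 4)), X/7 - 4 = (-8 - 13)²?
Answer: 9597/1109 ≈ 8.6537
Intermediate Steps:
X = 3115 (X = 28 + 7*(-8 - 13)² = 28 + 7*(-21)² = 28 + 7*441 = 28 + 3087 = 3115)
q = -91 (q = -7*(4 + 9) = -7*13 = -91)
K(V, R) = -91*R*V (K(V, R) = (V*(-91))*R = (-91*V)*R = -91*R*V)
(1225 + K(23, -4))/(X - 2006) = (1225 - 91*(-4)*23)/(3115 - 2006) = (1225 + 8372)/1109 = 9597*(1/1109) = 9597/1109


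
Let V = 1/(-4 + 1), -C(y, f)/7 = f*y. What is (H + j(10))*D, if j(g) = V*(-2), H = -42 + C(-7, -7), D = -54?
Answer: 20754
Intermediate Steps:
C(y, f) = -7*f*y
V = -1/3 (V = 1/(-3) = -1/3 ≈ -0.33333)
H = -385 (H = -42 - 7*(-7)*(-7) = -42 - 343 = -385)
j(g) = 2/3 (j(g) = -1/3*(-2) = 2/3)
(H + j(10))*D = (-385 + 2/3)*(-54) = -1153/3*(-54) = 20754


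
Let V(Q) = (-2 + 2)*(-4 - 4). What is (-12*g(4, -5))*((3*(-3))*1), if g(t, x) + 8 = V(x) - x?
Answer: -324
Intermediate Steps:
V(Q) = 0 (V(Q) = 0*(-8) = 0)
g(t, x) = -8 - x (g(t, x) = -8 + (0 - x) = -8 - x)
(-12*g(4, -5))*((3*(-3))*1) = (-12*(-8 - 1*(-5)))*((3*(-3))*1) = (-12*(-8 + 5))*(-9*1) = -12*(-3)*(-9) = 36*(-9) = -324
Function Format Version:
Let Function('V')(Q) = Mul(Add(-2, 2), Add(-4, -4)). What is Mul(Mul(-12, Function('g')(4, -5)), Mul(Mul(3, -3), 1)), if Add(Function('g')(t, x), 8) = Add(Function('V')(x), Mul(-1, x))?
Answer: -324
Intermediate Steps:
Function('V')(Q) = 0 (Function('V')(Q) = Mul(0, -8) = 0)
Function('g')(t, x) = Add(-8, Mul(-1, x)) (Function('g')(t, x) = Add(-8, Add(0, Mul(-1, x))) = Add(-8, Mul(-1, x)))
Mul(Mul(-12, Function('g')(4, -5)), Mul(Mul(3, -3), 1)) = Mul(Mul(-12, Add(-8, Mul(-1, -5))), Mul(Mul(3, -3), 1)) = Mul(Mul(-12, Add(-8, 5)), Mul(-9, 1)) = Mul(Mul(-12, -3), -9) = Mul(36, -9) = -324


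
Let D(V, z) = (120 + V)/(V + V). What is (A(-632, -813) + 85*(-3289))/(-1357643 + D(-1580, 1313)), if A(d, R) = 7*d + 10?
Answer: 44868682/214507521 ≈ 0.20917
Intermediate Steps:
A(d, R) = 10 + 7*d
D(V, z) = (120 + V)/(2*V) (D(V, z) = (120 + V)/((2*V)) = (120 + V)*(1/(2*V)) = (120 + V)/(2*V))
(A(-632, -813) + 85*(-3289))/(-1357643 + D(-1580, 1313)) = ((10 + 7*(-632)) + 85*(-3289))/(-1357643 + (1/2)*(120 - 1580)/(-1580)) = ((10 - 4424) - 279565)/(-1357643 + (1/2)*(-1/1580)*(-1460)) = (-4414 - 279565)/(-1357643 + 73/158) = -283979/(-214507521/158) = -283979*(-158/214507521) = 44868682/214507521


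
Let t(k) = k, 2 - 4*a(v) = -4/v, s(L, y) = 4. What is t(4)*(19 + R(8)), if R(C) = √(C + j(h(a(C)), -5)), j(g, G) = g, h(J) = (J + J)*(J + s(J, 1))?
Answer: 76 + 21*√2/2 ≈ 90.849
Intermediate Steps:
a(v) = ½ + 1/v (a(v) = ½ - (-1)/v = ½ + 1/v)
h(J) = 2*J*(4 + J) (h(J) = (J + J)*(J + 4) = (2*J)*(4 + J) = 2*J*(4 + J))
R(C) = √(C + (2 + C)*(4 + (2 + C)/(2*C))/C) (R(C) = √(C + 2*((2 + C)/(2*C))*(4 + (2 + C)/(2*C))) = √(C + (2 + C)*(4 + (2 + C)/(2*C))/C))
t(4)*(19 + R(8)) = 4*(19 + √(18 + 4*8 + 8/8² + 40/8)/2) = 4*(19 + √(18 + 32 + 8*(1/64) + 40*(⅛))/2) = 4*(19 + √(18 + 32 + ⅛ + 5)/2) = 4*(19 + √(441/8)/2) = 4*(19 + (21*√2/4)/2) = 4*(19 + 21*√2/8) = 76 + 21*√2/2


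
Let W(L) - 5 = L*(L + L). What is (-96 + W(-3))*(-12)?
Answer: 876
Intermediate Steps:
W(L) = 5 + 2*L² (W(L) = 5 + L*(L + L) = 5 + L*(2*L) = 5 + 2*L²)
(-96 + W(-3))*(-12) = (-96 + (5 + 2*(-3)²))*(-12) = (-96 + (5 + 2*9))*(-12) = (-96 + (5 + 18))*(-12) = (-96 + 23)*(-12) = -73*(-12) = 876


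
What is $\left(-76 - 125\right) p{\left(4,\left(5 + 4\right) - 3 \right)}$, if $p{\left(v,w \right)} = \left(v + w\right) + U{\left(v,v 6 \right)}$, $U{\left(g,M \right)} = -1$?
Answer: $-1809$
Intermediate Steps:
$p{\left(v,w \right)} = -1 + v + w$ ($p{\left(v,w \right)} = \left(v + w\right) - 1 = -1 + v + w$)
$\left(-76 - 125\right) p{\left(4,\left(5 + 4\right) - 3 \right)} = \left(-76 - 125\right) \left(-1 + 4 + \left(\left(5 + 4\right) - 3\right)\right) = - 201 \left(-1 + 4 + \left(9 - 3\right)\right) = - 201 \left(-1 + 4 + 6\right) = \left(-201\right) 9 = -1809$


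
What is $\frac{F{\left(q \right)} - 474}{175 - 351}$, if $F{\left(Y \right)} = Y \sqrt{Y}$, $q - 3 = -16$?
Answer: $\frac{237}{88} + \frac{13 i \sqrt{13}}{176} \approx 2.6932 + 0.26632 i$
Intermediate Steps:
$q = -13$ ($q = 3 - 16 = -13$)
$F{\left(Y \right)} = Y^{\frac{3}{2}}$
$\frac{F{\left(q \right)} - 474}{175 - 351} = \frac{\left(-13\right)^{\frac{3}{2}} - 474}{175 - 351} = \frac{- 13 i \sqrt{13} - 474}{-176} = \left(-474 - 13 i \sqrt{13}\right) \left(- \frac{1}{176}\right) = \frac{237}{88} + \frac{13 i \sqrt{13}}{176}$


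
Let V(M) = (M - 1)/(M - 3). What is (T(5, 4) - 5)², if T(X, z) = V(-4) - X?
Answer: 4225/49 ≈ 86.224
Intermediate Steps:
V(M) = (-1 + M)/(-3 + M)
T(X, z) = 5/7 - X (T(X, z) = (-1 - 4)/(-3 - 4) - X = -5/(-7) - X = -⅐*(-5) - X = 5/7 - X)
(T(5, 4) - 5)² = ((5/7 - 1*5) - 5)² = ((5/7 - 5) - 5)² = (-30/7 - 5)² = (-65/7)² = 4225/49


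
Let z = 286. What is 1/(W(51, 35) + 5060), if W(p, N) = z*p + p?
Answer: 1/19697 ≈ 5.0769e-5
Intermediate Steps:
W(p, N) = 287*p (W(p, N) = 286*p + p = 287*p)
1/(W(51, 35) + 5060) = 1/(287*51 + 5060) = 1/(14637 + 5060) = 1/19697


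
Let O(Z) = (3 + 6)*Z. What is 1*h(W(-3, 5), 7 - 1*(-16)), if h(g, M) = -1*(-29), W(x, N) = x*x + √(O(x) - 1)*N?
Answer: 29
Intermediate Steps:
O(Z) = 9*Z
W(x, N) = x² + N*√(-1 + 9*x) (W(x, N) = x*x + √(9*x - 1)*N = x² + √(-1 + 9*x)*N = x² + N*√(-1 + 9*x))
h(g, M) = 29
1*h(W(-3, 5), 7 - 1*(-16)) = 1*29 = 29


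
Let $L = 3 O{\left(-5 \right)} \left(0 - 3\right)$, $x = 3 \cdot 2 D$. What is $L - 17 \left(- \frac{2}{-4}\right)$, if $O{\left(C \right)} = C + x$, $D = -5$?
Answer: $\frac{613}{2} \approx 306.5$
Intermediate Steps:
$x = -30$ ($x = 3 \cdot 2 \left(-5\right) = 6 \left(-5\right) = -30$)
$O{\left(C \right)} = -30 + C$ ($O{\left(C \right)} = C - 30 = -30 + C$)
$L = 315$ ($L = 3 \left(-30 - 5\right) \left(0 - 3\right) = 3 \left(-35\right) \left(0 - 3\right) = \left(-105\right) \left(-3\right) = 315$)
$L - 17 \left(- \frac{2}{-4}\right) = 315 - 17 \left(- \frac{2}{-4}\right) = 315 - 17 \left(\left(-2\right) \left(- \frac{1}{4}\right)\right) = 315 - \frac{17}{2} = \frac{613}{2}$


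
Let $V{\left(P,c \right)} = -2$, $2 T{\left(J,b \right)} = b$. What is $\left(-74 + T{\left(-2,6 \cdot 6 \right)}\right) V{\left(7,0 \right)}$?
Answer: $112$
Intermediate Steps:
$T{\left(J,b \right)} = \frac{b}{2}$
$\left(-74 + T{\left(-2,6 \cdot 6 \right)}\right) V{\left(7,0 \right)} = \left(-74 + \frac{6 \cdot 6}{2}\right) \left(-2\right) = \left(-74 + \frac{1}{2} \cdot 36\right) \left(-2\right) = \left(-74 + 18\right) \left(-2\right) = \left(-56\right) \left(-2\right) = 112$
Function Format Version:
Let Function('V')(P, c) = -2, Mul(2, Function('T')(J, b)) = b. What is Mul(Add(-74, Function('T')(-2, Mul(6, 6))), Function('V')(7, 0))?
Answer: 112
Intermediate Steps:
Function('T')(J, b) = Mul(Rational(1, 2), b)
Mul(Add(-74, Function('T')(-2, Mul(6, 6))), Function('V')(7, 0)) = Mul(Add(-74, Mul(Rational(1, 2), Mul(6, 6))), -2) = Mul(Add(-74, Mul(Rational(1, 2), 36)), -2) = Mul(Add(-74, 18), -2) = Mul(-56, -2) = 112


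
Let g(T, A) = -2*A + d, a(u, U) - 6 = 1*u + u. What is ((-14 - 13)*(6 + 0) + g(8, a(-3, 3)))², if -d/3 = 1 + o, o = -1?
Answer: 26244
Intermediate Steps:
a(u, U) = 6 + 2*u (a(u, U) = 6 + (1*u + u) = 6 + (u + u) = 6 + 2*u)
d = 0 (d = -3*(1 - 1) = -3*0 = 0)
g(T, A) = -2*A (g(T, A) = -2*A + 0 = -2*A)
((-14 - 13)*(6 + 0) + g(8, a(-3, 3)))² = ((-14 - 13)*(6 + 0) - 2*(6 + 2*(-3)))² = (-27*6 - 2*(6 - 6))² = (-162 - 2*0)² = (-162 + 0)² = (-162)² = 26244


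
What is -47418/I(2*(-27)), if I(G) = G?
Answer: 7903/9 ≈ 878.11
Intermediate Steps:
-47418/I(2*(-27)) = -47418/(2*(-27)) = -47418/(-54) = -47418*(-1/54) = 7903/9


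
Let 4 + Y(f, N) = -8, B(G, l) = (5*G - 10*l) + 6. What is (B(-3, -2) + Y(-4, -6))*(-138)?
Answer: 138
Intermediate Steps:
B(G, l) = 6 - 10*l + 5*G (B(G, l) = (-10*l + 5*G) + 6 = 6 - 10*l + 5*G)
Y(f, N) = -12 (Y(f, N) = -4 - 8 = -12)
(B(-3, -2) + Y(-4, -6))*(-138) = ((6 - 10*(-2) + 5*(-3)) - 12)*(-138) = ((6 + 20 - 15) - 12)*(-138) = (11 - 12)*(-138) = -1*(-138) = 138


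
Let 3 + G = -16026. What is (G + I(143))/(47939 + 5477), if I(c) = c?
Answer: -7943/26708 ≈ -0.29740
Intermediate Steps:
G = -16029 (G = -3 - 16026 = -16029)
(G + I(143))/(47939 + 5477) = (-16029 + 143)/(47939 + 5477) = -15886/53416 = -15886*1/53416 = -7943/26708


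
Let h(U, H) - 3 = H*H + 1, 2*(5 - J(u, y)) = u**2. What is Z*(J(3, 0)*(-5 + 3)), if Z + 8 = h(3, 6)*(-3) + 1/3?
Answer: 383/3 ≈ 127.67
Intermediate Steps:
J(u, y) = 5 - u**2/2
h(U, H) = 4 + H**2 (h(U, H) = 3 + (H*H + 1) = 3 + (H**2 + 1) = 3 + (1 + H**2) = 4 + H**2)
Z = -383/3 (Z = -8 + ((4 + 6**2)*(-3) + 1/3) = -8 + ((4 + 36)*(-3) + 1/3) = -8 + (40*(-3) + 1/3) = -8 + (-120 + 1/3) = -8 - 359/3 = -383/3 ≈ -127.67)
Z*(J(3, 0)*(-5 + 3)) = -383*(5 - 1/2*3**2)*(-5 + 3)/3 = -383*(5 - 1/2*9)*(-2)/3 = -383*(5 - 9/2)*(-2)/3 = -383*(-2)/6 = -383/3*(-1) = 383/3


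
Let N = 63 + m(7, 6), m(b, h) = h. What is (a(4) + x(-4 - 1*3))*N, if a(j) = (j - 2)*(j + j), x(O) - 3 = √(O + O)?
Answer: 1311 + 69*I*√14 ≈ 1311.0 + 258.17*I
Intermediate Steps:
x(O) = 3 + √2*√O (x(O) = 3 + √(O + O) = 3 + √(2*O) = 3 + √2*√O)
N = 69 (N = 63 + 6 = 69)
a(j) = 2*j*(-2 + j) (a(j) = (-2 + j)*(2*j) = 2*j*(-2 + j))
(a(4) + x(-4 - 1*3))*N = (2*4*(-2 + 4) + (3 + √2*√(-4 - 1*3)))*69 = (2*4*2 + (3 + √2*√(-4 - 3)))*69 = (16 + (3 + √2*√(-7)))*69 = (16 + (3 + √2*(I*√7)))*69 = (16 + (3 + I*√14))*69 = (19 + I*√14)*69 = 1311 + 69*I*√14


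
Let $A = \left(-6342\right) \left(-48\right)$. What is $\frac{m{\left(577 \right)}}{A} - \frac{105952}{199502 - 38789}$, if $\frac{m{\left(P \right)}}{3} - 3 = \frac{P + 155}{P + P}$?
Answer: $- \frac{295384908587}{448078129632} \approx -0.65923$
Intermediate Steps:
$A = 304416$
$m{\left(P \right)} = 9 + \frac{3 \left(155 + P\right)}{2 P}$ ($m{\left(P \right)} = 9 + 3 \frac{P + 155}{P + P} = 9 + 3 \frac{155 + P}{2 P} = 9 + \frac{3 \left(155 + P\right)}{2 P}$)
$\frac{m{\left(577 \right)}}{A} - \frac{105952}{199502 - 38789} = \frac{\frac{3}{2} \cdot \frac{1}{577} \left(155 + 7 \cdot 577\right)}{304416} - \frac{105952}{199502 - 38789} = \frac{3}{2} \cdot \frac{1}{577} \left(155 + 4039\right) \frac{1}{304416} - \frac{105952}{199502 - 38789} = \frac{3}{2} \cdot \frac{1}{577} \cdot 4194 \cdot \frac{1}{304416} - \frac{105952}{160713} = \frac{6291}{577} \cdot \frac{1}{304416} - \frac{15136}{22959} = \frac{699}{19516448} - \frac{15136}{22959} = - \frac{295384908587}{448078129632}$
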